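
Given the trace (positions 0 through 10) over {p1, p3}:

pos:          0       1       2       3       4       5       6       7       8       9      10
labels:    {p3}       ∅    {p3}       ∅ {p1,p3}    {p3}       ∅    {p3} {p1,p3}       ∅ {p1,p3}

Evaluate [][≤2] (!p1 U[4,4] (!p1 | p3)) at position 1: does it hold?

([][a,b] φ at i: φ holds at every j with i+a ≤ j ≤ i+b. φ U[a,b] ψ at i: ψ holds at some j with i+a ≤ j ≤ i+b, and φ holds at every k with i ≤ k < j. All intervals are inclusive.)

False

Check (!p1 U[4,4] (!p1 | p3)) at every j in [1,3]:
  j=1: fails
  j=2: fails
  j=3: fails
Fails at j=1 → formula fails.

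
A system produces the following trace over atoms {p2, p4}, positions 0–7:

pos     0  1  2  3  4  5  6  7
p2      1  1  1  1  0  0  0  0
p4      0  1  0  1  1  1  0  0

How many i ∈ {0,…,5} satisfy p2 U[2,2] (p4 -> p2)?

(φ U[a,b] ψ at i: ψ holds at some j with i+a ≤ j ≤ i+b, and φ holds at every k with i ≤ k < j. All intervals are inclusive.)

2

Evaluate at each i in [0,5]:
  i=0: ✓ (rhs at j=2; lhs holds on [0,1])
  i=1: ✓ (rhs at j=3; lhs holds on [1,2])
  i=2: ✗ (no rhs in [4,4])
  i=3: ✗ (no rhs in [5,5])
  i=4: ✗ (lhs fails at k=4 before rhs at j=6)
  i=5: ✗ (lhs fails at k=5 before rhs at j=7)
Positions where it holds: {0, 1} → 2.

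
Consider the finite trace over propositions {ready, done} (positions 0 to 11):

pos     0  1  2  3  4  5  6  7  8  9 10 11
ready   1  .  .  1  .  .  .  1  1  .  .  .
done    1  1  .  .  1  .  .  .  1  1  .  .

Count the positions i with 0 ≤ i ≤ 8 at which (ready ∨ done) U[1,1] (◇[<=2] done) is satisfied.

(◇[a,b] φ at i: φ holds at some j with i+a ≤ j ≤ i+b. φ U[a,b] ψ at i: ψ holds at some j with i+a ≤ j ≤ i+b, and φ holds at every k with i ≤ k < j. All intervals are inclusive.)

5

Evaluate at each i in [0,8]:
  i=0: ✓ (rhs at j=1; lhs holds on [0,0])
  i=1: ✓ (rhs at j=2; lhs holds on [1,1])
  i=2: ✗ (lhs fails at k=2 before rhs at j=3)
  i=3: ✓ (rhs at j=4; lhs holds on [3,3])
  i=4: ✗ (no rhs in [5,5])
  i=5: ✗ (lhs fails at k=5 before rhs at j=6)
  i=6: ✗ (lhs fails at k=6 before rhs at j=7)
  i=7: ✓ (rhs at j=8; lhs holds on [7,7])
  i=8: ✓ (rhs at j=9; lhs holds on [8,8])
Positions where it holds: {0, 1, 3, 7, 8} → 5.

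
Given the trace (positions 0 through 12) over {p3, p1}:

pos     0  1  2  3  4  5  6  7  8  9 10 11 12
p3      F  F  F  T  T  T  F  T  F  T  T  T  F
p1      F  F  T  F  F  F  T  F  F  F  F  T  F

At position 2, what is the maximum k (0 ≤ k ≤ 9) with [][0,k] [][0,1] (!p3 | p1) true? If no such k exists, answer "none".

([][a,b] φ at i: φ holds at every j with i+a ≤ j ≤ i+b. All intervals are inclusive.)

[][0,1] (!p3 | p1) must hold from j=2 onward; find where it first fails.
  j=2: fails → no k works.

none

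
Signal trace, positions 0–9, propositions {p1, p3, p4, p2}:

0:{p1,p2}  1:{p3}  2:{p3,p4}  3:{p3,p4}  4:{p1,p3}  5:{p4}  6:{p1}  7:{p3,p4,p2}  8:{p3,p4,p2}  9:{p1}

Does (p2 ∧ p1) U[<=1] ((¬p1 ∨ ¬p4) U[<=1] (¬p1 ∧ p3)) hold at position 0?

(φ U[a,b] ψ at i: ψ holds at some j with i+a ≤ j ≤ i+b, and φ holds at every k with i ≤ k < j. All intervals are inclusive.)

True

Need some j in [0,1] with ((¬p1 ∨ ¬p4) U[<=1] (¬p1 ∧ p3)), and (p2 ∧ p1) at every k in [0,j-1].
  j=0: ((¬p1 ∨ ¬p4) U[<=1] (¬p1 ∧ p3)) holds; no prefix to check → satisfied.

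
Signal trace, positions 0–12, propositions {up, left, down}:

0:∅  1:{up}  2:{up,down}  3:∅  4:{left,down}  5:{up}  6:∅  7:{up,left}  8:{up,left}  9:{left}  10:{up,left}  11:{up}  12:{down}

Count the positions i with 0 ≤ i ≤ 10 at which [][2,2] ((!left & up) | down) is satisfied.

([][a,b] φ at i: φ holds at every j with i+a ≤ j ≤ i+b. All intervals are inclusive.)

Evaluate at each i in [0,10]:
  i=0: ✓ (all of [2,2])
  i=1: ✗ (fails at j=3)
  i=2: ✓ (all of [4,4])
  i=3: ✓ (all of [5,5])
  i=4: ✗ (fails at j=6)
  i=5: ✗ (fails at j=7)
  i=6: ✗ (fails at j=8)
  i=7: ✗ (fails at j=9)
  i=8: ✗ (fails at j=10)
  i=9: ✓ (all of [11,11])
  i=10: ✓ (all of [12,12])
Positions where it holds: {0, 2, 3, 9, 10} → 5.

5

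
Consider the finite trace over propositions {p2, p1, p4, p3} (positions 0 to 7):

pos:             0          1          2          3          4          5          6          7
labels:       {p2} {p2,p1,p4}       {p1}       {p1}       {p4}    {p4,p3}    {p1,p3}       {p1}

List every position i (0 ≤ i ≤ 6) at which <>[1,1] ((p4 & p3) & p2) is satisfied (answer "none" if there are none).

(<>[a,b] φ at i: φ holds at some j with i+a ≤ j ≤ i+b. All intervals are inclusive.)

Evaluate at each i in [0,6]:
  i=0: ✗ (none in [1,1])
  i=1: ✗ (none in [2,2])
  i=2: ✗ (none in [3,3])
  i=3: ✗ (none in [4,4])
  i=4: ✗ (none in [5,5])
  i=5: ✗ (none in [6,6])
  i=6: ✗ (none in [7,7])

none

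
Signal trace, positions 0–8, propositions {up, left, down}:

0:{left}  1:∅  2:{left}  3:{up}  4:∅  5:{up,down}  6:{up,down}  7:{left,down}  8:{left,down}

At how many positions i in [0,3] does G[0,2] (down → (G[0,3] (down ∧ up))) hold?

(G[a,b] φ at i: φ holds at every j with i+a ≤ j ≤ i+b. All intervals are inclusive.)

Evaluate at each i in [0,3]:
  i=0: ✓ (all of [0,2])
  i=1: ✓ (all of [1,3])
  i=2: ✓ (all of [2,4])
  i=3: ✗ (fails at j=5)
Positions where it holds: {0, 1, 2} → 3.

3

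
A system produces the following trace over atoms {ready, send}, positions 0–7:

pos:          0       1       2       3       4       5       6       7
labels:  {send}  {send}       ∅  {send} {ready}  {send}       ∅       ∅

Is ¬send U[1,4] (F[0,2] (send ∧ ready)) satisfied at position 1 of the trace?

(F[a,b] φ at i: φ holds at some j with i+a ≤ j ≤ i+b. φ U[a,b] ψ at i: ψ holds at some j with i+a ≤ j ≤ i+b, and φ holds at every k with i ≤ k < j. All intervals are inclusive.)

Does not hold

Need some j in [2,5] with F[0,2] (send ∧ ready), and ¬send at every k in [1,j-1].
  j=2: F[0,2] (send ∧ ready) — fails (none in [2,4]).
  j=3: F[0,2] (send ∧ ready) — fails (none in [3,5]).
  j=4: F[0,2] (send ∧ ready) — fails (none in [4,6]).
  j=5: F[0,2] (send ∧ ready) — fails (none in [5,7]).
No j in the window works → until fails.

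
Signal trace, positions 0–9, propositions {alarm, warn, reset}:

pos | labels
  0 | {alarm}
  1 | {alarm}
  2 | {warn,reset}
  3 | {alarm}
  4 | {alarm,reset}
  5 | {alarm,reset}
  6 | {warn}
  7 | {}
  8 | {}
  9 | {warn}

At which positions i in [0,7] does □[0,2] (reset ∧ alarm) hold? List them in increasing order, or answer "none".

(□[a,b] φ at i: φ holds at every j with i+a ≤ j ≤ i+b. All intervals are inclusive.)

none

Evaluate at each i in [0,7]:
  i=0: ✗ (fails at j=0)
  i=1: ✗ (fails at j=1)
  i=2: ✗ (fails at j=2)
  i=3: ✗ (fails at j=3)
  i=4: ✗ (fails at j=6)
  i=5: ✗ (fails at j=6)
  i=6: ✗ (fails at j=6)
  i=7: ✗ (fails at j=7)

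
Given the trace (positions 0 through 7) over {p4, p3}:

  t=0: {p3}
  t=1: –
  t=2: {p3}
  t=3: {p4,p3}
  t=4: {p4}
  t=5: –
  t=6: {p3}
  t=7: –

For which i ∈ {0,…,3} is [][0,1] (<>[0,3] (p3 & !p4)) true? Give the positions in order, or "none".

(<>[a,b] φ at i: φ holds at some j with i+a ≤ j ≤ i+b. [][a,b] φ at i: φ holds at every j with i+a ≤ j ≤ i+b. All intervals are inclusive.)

0, 1, 2, 3

Evaluate at each i in [0,3]:
  i=0: ✓ (all of [0,1])
  i=1: ✓ (all of [1,2])
  i=2: ✓ (all of [2,3])
  i=3: ✓ (all of [3,4])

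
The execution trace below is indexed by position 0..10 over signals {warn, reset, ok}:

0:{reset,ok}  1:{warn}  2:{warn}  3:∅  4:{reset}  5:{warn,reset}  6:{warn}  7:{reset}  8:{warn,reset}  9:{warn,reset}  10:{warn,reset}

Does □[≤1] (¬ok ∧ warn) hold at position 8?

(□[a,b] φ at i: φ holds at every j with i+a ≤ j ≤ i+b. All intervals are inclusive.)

True

Check (¬ok ∧ warn) at every j in [8,9]:
  j=8: true
  j=9: true
All positions satisfy it → formula holds.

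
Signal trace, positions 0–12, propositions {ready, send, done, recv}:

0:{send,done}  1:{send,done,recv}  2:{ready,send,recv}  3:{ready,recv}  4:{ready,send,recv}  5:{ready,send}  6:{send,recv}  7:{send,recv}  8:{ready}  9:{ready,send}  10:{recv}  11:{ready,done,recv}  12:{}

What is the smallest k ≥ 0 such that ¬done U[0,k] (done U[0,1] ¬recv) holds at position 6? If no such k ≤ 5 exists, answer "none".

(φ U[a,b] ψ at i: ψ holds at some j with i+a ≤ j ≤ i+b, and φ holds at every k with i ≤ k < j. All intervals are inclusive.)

Need earliest j ≥ 6 with (done U[0,1] ¬recv), and ¬done at every k in [6,j-1].
  j=6: rhs fails.
  j=7: rhs fails.
  j=8: rhs holds; lhs holds on [6,7]. k = 2.

2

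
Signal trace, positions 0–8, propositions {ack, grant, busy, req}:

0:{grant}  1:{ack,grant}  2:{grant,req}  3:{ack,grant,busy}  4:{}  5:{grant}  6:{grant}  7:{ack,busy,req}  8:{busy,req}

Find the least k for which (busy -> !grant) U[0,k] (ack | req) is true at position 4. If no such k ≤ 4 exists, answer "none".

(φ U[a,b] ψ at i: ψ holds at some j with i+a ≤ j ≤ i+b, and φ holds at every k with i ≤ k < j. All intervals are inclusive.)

3

Need earliest j ≥ 4 with (ack | req), and (busy -> !grant) at every k in [4,j-1].
  j=4: rhs fails.
  j=5: rhs fails.
  j=6: rhs fails.
  j=7: rhs holds; lhs holds on [4,6]. k = 3.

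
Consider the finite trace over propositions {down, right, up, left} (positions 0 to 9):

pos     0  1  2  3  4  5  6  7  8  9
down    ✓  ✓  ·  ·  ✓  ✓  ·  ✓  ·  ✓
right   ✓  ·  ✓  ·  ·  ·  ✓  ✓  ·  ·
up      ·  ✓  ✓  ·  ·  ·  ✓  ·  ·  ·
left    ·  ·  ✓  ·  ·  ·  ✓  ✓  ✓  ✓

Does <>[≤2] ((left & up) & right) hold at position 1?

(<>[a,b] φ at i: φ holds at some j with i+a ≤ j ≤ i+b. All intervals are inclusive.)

Check ((left & up) & right) at each j in [1,3]:
  j=1: false
  j=2: true
  j=3: false
Found at j=2 → formula holds.

Yes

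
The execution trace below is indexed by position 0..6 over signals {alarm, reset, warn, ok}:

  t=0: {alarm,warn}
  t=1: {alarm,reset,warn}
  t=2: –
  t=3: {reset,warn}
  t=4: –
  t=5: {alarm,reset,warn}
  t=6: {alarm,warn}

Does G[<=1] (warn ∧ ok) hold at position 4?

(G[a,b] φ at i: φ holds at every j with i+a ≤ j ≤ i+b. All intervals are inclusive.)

Check (warn ∧ ok) at every j in [4,5]:
  j=4: false
  j=5: false
Fails at j=4 → formula fails.

Does not hold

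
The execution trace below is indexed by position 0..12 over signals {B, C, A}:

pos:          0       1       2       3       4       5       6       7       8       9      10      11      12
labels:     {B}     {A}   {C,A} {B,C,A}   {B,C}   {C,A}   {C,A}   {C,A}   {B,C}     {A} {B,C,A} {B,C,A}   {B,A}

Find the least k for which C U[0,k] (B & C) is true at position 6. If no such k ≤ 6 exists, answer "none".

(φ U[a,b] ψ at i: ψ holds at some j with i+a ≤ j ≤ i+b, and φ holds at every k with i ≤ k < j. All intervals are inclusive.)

Need earliest j ≥ 6 with (B & C), and C at every k in [6,j-1].
  j=6: rhs fails.
  j=7: rhs fails.
  j=8: rhs holds; lhs holds on [6,7]. k = 2.

2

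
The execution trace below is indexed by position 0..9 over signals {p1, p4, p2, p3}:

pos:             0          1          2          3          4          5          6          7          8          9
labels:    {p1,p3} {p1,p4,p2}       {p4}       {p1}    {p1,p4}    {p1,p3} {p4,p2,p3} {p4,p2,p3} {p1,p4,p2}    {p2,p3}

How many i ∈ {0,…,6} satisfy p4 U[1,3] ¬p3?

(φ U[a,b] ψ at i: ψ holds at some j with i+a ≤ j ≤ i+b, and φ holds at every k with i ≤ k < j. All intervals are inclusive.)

3

Evaluate at each i in [0,6]:
  i=0: ✗ (lhs fails at k=0 before rhs at j=1)
  i=1: ✓ (rhs at j=2; lhs holds on [1,1])
  i=2: ✓ (rhs at j=3; lhs holds on [2,2])
  i=3: ✗ (lhs fails at k=3 before rhs at j=4)
  i=4: ✗ (no rhs in [5,7])
  i=5: ✗ (lhs fails at k=5 before rhs at j=8)
  i=6: ✓ (rhs at j=8; lhs holds on [6,7])
Positions where it holds: {1, 2, 6} → 3.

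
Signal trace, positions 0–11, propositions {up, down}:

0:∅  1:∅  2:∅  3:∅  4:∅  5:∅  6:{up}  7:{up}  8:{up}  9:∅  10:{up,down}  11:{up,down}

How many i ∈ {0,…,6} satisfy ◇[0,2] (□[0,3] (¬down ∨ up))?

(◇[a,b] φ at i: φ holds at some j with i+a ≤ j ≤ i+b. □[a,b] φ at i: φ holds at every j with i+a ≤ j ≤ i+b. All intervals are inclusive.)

7

Evaluate at each i in [0,6]:
  i=0: ✓ (witness j=0)
  i=1: ✓ (witness j=1)
  i=2: ✓ (witness j=2)
  i=3: ✓ (witness j=3)
  i=4: ✓ (witness j=4)
  i=5: ✓ (witness j=5)
  i=6: ✓ (witness j=6)
Positions where it holds: {0, 1, 2, 3, 4, 5, 6} → 7.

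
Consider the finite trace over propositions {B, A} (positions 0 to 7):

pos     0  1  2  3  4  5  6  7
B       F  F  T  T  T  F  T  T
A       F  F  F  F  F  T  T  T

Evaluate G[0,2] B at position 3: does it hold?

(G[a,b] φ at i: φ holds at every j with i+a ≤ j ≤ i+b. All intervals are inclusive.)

Check B at every j in [3,5]:
  j=3: true
  j=4: true
  j=5: false
Fails at j=5 → formula fails.

No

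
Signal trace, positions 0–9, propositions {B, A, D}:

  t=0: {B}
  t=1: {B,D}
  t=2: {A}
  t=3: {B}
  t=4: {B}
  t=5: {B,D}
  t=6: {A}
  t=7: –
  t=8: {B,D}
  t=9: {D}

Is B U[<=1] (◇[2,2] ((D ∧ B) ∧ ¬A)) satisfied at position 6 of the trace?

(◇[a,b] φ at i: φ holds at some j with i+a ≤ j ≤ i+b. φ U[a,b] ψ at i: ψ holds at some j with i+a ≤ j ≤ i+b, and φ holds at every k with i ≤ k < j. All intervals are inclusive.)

Need some j in [6,7] with ◇[2,2] ((D ∧ B) ∧ ¬A), and B at every k in [6,j-1].
  j=6: ◇[2,2] ((D ∧ B) ∧ ¬A) holds; no prefix to check → satisfied.

Holds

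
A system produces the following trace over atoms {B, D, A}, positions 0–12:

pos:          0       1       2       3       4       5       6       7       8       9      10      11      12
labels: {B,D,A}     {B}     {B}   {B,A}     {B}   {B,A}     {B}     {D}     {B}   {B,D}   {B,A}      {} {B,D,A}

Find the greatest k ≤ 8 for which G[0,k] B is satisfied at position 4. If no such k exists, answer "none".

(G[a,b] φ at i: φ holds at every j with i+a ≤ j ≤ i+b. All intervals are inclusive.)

B must hold from j=4 onward; find where it first fails.
  j=4: holds
  j=5: holds
  j=6: holds
  j=7: fails
Holds on [4,6], so largest k = 2.

2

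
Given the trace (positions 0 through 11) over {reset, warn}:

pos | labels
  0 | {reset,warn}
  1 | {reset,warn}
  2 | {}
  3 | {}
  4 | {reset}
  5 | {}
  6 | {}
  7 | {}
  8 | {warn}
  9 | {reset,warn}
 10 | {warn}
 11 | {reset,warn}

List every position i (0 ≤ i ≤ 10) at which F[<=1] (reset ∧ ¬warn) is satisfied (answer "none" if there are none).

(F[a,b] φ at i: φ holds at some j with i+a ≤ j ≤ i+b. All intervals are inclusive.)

Evaluate at each i in [0,10]:
  i=0: ✗ (none in [0,1])
  i=1: ✗ (none in [1,2])
  i=2: ✗ (none in [2,3])
  i=3: ✓ (witness j=4)
  i=4: ✓ (witness j=4)
  i=5: ✗ (none in [5,6])
  i=6: ✗ (none in [6,7])
  i=7: ✗ (none in [7,8])
  i=8: ✗ (none in [8,9])
  i=9: ✗ (none in [9,10])
  i=10: ✗ (none in [10,11])

3, 4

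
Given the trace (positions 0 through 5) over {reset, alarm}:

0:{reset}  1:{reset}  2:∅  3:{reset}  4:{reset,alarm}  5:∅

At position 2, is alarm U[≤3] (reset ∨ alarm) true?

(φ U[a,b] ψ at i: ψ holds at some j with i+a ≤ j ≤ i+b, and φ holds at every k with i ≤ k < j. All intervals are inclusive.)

Need some j in [2,5] with (reset ∨ alarm), and alarm at every k in [2,j-1].
  j=2: (reset ∨ alarm) false.
  j=3: (reset ∨ alarm) holds, but alarm fails at k=2 → not this j.
  j=4: (reset ∨ alarm) holds, but alarm fails at k=2 → not this j.
  j=5: (reset ∨ alarm) false.
No j in the window works → until fails.

No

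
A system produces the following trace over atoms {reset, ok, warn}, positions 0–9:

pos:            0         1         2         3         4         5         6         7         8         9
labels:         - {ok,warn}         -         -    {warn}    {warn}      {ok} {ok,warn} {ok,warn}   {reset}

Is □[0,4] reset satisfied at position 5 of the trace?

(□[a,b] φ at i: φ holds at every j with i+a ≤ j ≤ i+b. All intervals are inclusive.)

Check reset at every j in [5,9]:
  j=5: false
  j=6: false
  j=7: false
  j=8: false
  j=9: true
Fails at j=5 → formula fails.

False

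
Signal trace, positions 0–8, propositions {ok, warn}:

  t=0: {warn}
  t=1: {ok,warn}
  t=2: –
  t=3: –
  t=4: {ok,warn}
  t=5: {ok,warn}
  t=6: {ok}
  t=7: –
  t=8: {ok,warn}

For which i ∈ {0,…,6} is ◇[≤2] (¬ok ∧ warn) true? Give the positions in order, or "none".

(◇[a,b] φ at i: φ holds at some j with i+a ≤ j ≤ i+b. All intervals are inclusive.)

0

Evaluate at each i in [0,6]:
  i=0: ✓ (witness j=0)
  i=1: ✗ (none in [1,3])
  i=2: ✗ (none in [2,4])
  i=3: ✗ (none in [3,5])
  i=4: ✗ (none in [4,6])
  i=5: ✗ (none in [5,7])
  i=6: ✗ (none in [6,8])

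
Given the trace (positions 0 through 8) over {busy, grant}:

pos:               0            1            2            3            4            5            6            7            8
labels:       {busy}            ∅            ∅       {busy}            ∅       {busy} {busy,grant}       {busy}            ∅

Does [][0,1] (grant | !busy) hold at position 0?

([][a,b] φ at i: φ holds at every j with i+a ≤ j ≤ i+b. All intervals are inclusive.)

Check (grant | !busy) at every j in [0,1]:
  j=0: false
  j=1: true
Fails at j=0 → formula fails.

False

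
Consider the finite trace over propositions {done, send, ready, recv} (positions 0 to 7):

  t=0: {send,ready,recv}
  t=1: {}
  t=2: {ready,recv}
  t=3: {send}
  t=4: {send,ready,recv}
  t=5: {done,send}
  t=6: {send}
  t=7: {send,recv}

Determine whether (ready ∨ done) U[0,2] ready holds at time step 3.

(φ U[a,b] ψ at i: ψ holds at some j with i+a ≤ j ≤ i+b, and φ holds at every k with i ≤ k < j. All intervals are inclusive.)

Need some j in [3,5] with ready, and (ready ∨ done) at every k in [3,j-1].
  j=3: ready false.
  j=4: ready holds, but (ready ∨ done) fails at k=3 → not this j.
  j=5: ready false.
No j in the window works → until fails.

False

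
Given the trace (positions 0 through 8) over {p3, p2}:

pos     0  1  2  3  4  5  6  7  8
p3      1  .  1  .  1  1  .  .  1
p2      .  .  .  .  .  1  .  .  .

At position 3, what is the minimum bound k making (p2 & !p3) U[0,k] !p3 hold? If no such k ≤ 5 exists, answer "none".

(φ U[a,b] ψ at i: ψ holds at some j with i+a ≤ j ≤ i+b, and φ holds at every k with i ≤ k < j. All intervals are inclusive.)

Need earliest j ≥ 3 with !p3, and (p2 & !p3) at every k in [3,j-1].
  j=3: rhs holds (empty prefix). k = 0.

0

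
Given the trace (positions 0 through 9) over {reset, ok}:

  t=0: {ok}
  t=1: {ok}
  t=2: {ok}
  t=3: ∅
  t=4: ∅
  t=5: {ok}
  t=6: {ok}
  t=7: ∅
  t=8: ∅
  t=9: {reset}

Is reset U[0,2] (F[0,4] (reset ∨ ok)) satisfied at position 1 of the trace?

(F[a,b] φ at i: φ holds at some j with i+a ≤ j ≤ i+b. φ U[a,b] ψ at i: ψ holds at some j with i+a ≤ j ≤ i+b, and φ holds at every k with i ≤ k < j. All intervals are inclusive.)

True

Need some j in [1,3] with F[0,4] (reset ∨ ok), and reset at every k in [1,j-1].
  j=1: F[0,4] (reset ∨ ok) holds; no prefix to check → satisfied.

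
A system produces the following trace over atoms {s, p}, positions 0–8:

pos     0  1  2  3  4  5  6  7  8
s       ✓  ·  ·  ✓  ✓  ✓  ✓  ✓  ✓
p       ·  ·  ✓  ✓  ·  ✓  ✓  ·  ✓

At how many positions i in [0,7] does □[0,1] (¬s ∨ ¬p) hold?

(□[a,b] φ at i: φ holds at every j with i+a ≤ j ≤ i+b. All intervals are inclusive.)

2

Evaluate at each i in [0,7]:
  i=0: ✓ (all of [0,1])
  i=1: ✓ (all of [1,2])
  i=2: ✗ (fails at j=3)
  i=3: ✗ (fails at j=3)
  i=4: ✗ (fails at j=5)
  i=5: ✗ (fails at j=5)
  i=6: ✗ (fails at j=6)
  i=7: ✗ (fails at j=8)
Positions where it holds: {0, 1} → 2.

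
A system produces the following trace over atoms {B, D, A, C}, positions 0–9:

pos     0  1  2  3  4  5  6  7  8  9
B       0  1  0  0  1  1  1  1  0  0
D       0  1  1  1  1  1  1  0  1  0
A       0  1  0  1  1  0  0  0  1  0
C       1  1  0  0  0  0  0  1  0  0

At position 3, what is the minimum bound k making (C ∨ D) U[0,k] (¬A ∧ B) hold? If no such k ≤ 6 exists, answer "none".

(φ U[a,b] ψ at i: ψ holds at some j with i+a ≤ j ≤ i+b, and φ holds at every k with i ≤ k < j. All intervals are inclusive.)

2

Need earliest j ≥ 3 with (¬A ∧ B), and (C ∨ D) at every k in [3,j-1].
  j=3: rhs fails.
  j=4: rhs fails.
  j=5: rhs holds; lhs holds on [3,4]. k = 2.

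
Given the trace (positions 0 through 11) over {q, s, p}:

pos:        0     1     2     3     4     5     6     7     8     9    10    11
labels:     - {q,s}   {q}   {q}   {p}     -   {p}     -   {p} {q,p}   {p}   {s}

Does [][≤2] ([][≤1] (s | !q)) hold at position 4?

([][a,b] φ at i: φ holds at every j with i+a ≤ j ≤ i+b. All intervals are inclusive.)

True

Check [][≤1] (s | !q) at every j in [4,6]:
  j=4: holds on [4,5]
  j=5: holds on [5,6]
  j=6: holds on [6,7]
All positions satisfy it → formula holds.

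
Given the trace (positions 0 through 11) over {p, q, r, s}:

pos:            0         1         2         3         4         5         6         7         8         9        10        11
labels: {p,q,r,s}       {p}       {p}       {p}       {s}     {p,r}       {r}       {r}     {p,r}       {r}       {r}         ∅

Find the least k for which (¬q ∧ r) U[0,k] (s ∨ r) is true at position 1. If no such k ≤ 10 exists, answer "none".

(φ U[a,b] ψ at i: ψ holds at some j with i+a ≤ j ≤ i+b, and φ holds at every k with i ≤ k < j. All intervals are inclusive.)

Need earliest j ≥ 1 with (s ∨ r), and (¬q ∧ r) at every k in [1,j-1].
  j=1: rhs fails.
  j=2: rhs fails.
  j=3: rhs fails.
  j=4: rhs holds but lhs fails at k=1.
  j=5: rhs holds but lhs fails at k=1.
  j=6: rhs holds but lhs fails at k=1.
  j=7: rhs holds but lhs fails at k=1.
  j=8: rhs holds but lhs fails at k=1.
  j=9: rhs holds but lhs fails at k=1.
  j=10: rhs holds but lhs fails at k=1.
  j=11: rhs fails.
No witness within the range → none.

none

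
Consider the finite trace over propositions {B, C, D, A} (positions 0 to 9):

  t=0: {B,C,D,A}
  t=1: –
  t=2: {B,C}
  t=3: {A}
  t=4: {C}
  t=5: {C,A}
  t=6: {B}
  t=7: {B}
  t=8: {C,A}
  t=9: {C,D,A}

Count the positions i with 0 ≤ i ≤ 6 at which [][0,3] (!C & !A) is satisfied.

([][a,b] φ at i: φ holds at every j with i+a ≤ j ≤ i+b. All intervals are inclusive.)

Evaluate at each i in [0,6]:
  i=0: ✗ (fails at j=0)
  i=1: ✗ (fails at j=2)
  i=2: ✗ (fails at j=2)
  i=3: ✗ (fails at j=3)
  i=4: ✗ (fails at j=4)
  i=5: ✗ (fails at j=5)
  i=6: ✗ (fails at j=8)
Positions where it holds: {} → 0.

0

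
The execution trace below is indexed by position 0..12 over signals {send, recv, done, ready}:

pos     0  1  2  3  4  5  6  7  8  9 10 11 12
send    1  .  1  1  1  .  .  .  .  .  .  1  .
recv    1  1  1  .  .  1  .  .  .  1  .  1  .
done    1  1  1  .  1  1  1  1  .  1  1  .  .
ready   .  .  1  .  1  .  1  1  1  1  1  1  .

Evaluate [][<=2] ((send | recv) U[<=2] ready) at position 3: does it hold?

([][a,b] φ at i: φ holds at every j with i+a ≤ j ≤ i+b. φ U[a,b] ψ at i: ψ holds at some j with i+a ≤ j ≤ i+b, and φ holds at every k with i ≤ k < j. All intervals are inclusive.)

Check ((send | recv) U[<=2] ready) at every j in [3,5]:
  j=3: holds
  j=4: holds
  j=5: holds
All positions satisfy it → formula holds.

Holds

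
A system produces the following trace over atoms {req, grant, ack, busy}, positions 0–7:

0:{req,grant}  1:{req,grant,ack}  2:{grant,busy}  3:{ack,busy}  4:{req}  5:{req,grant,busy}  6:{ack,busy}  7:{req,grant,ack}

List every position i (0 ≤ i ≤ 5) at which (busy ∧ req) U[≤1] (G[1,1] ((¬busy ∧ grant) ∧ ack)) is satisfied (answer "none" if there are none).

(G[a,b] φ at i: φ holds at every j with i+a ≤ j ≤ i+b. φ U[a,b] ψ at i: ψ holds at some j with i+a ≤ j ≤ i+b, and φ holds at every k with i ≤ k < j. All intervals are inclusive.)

0, 5

Evaluate at each i in [0,5]:
  i=0: ✓ (rhs at j=0)
  i=1: ✗ (no rhs in [1,2])
  i=2: ✗ (no rhs in [2,3])
  i=3: ✗ (no rhs in [3,4])
  i=4: ✗ (no rhs in [4,5])
  i=5: ✓ (rhs at j=6; lhs holds on [5,5])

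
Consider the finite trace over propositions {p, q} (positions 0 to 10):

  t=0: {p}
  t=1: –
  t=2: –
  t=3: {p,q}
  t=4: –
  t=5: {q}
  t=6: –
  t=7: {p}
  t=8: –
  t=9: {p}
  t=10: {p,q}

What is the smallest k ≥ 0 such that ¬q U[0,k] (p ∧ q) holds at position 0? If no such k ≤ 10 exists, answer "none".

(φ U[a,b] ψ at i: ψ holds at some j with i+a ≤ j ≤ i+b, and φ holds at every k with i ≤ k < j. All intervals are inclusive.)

3

Need earliest j ≥ 0 with (p ∧ q), and ¬q at every k in [0,j-1].
  j=0: rhs fails.
  j=1: rhs fails.
  j=2: rhs fails.
  j=3: rhs holds; lhs holds on [0,2]. k = 3.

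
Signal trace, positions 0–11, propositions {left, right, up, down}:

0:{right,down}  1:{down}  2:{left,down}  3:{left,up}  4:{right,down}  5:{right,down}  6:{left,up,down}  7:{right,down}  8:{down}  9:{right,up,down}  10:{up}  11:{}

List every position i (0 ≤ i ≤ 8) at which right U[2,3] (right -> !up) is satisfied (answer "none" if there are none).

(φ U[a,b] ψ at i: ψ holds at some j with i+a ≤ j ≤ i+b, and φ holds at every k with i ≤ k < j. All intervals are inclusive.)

Evaluate at each i in [0,8]:
  i=0: ✗ (lhs fails at k=1 before rhs at j=2)
  i=1: ✗ (lhs fails at k=1 before rhs at j=3)
  i=2: ✗ (lhs fails at k=2 before rhs at j=4)
  i=3: ✗ (lhs fails at k=3 before rhs at j=5)
  i=4: ✓ (rhs at j=6; lhs holds on [4,5])
  i=5: ✗ (lhs fails at k=6 before rhs at j=7)
  i=6: ✗ (lhs fails at k=6 before rhs at j=8)
  i=7: ✗ (lhs fails at k=8 before rhs at j=10)
  i=8: ✗ (lhs fails at k=8 before rhs at j=10)

4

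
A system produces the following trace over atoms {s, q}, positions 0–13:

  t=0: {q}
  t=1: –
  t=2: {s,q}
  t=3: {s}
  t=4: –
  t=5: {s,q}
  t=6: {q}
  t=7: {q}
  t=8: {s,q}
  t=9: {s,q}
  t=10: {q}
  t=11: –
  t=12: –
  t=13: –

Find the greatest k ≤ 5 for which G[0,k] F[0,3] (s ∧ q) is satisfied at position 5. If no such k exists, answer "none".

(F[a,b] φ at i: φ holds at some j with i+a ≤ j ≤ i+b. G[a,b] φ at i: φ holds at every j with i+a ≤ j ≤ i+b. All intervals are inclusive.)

4

F[0,3] (s ∧ q) must hold from j=5 onward; find where it first fails.
  j=5: holds
  j=6: holds
  j=7: holds
  j=8: holds
  j=9: holds
  j=10: fails
Holds on [5,9], so largest k = 4.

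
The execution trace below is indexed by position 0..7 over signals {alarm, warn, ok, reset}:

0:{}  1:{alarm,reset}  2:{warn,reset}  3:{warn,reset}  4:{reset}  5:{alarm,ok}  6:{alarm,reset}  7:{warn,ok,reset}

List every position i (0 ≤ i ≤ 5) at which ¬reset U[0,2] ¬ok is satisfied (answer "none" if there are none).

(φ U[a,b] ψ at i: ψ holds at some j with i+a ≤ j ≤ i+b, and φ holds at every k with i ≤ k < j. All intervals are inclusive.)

0, 1, 2, 3, 4, 5

Evaluate at each i in [0,5]:
  i=0: ✓ (rhs at j=0)
  i=1: ✓ (rhs at j=1)
  i=2: ✓ (rhs at j=2)
  i=3: ✓ (rhs at j=3)
  i=4: ✓ (rhs at j=4)
  i=5: ✓ (rhs at j=6; lhs holds on [5,5])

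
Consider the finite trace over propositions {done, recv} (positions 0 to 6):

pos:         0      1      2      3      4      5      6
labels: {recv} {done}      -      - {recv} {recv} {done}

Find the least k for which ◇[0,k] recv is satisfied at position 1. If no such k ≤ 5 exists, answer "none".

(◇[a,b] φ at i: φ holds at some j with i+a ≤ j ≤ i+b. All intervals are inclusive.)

3

Scan j = 1,2,… for recv:
  j=1: fails
  j=2: fails
  j=3: fails
  j=4: holds
First hit at j=4, so smallest k = 4-1 = 3.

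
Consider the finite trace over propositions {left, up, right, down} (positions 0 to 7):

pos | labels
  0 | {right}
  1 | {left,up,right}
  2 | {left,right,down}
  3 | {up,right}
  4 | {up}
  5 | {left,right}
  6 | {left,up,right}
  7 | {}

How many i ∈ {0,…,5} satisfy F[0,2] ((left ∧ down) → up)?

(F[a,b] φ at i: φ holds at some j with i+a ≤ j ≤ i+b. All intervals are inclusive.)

6

Evaluate at each i in [0,5]:
  i=0: ✓ (witness j=0)
  i=1: ✓ (witness j=1)
  i=2: ✓ (witness j=3)
  i=3: ✓ (witness j=3)
  i=4: ✓ (witness j=4)
  i=5: ✓ (witness j=5)
Positions where it holds: {0, 1, 2, 3, 4, 5} → 6.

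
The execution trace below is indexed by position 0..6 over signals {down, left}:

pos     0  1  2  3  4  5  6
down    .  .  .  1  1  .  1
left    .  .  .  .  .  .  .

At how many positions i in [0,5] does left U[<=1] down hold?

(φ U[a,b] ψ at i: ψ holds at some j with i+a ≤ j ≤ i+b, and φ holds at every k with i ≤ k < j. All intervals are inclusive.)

2

Evaluate at each i in [0,5]:
  i=0: ✗ (no rhs in [0,1])
  i=1: ✗ (no rhs in [1,2])
  i=2: ✗ (lhs fails at k=2 before rhs at j=3)
  i=3: ✓ (rhs at j=3)
  i=4: ✓ (rhs at j=4)
  i=5: ✗ (lhs fails at k=5 before rhs at j=6)
Positions where it holds: {3, 4} → 2.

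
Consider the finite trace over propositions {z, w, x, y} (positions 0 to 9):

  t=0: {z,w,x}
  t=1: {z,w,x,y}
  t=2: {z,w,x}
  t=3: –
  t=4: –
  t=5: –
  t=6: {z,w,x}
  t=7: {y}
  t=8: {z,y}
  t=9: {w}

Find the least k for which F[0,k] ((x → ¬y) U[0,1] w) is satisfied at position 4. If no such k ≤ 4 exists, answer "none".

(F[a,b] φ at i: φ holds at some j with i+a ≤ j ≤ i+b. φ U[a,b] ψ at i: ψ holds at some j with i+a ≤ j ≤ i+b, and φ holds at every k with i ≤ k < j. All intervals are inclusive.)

Scan j = 4,5,… for ((x → ¬y) U[0,1] w):
  j=4: fails
  j=5: holds
First hit at j=5, so smallest k = 5-4 = 1.

1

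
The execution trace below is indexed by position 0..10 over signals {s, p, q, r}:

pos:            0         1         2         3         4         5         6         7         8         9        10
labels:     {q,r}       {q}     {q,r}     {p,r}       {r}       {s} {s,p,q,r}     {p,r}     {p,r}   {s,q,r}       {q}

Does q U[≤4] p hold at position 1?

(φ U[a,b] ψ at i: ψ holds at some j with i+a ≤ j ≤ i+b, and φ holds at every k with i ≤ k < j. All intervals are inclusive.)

Yes

Need some j in [1,5] with p, and q at every k in [1,j-1].
  j=1: p false.
  j=2: p false.
  j=3: p holds; q holds at every k in [1,2] → satisfied.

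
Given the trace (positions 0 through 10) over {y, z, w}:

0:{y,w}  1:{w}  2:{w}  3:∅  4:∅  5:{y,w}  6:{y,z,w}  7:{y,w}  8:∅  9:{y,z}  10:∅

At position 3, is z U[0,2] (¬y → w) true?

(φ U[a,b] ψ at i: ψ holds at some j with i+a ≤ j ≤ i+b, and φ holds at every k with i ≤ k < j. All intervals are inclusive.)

No

Need some j in [3,5] with (¬y → w), and z at every k in [3,j-1].
  j=3: (¬y → w) false.
  j=4: (¬y → w) false.
  j=5: (¬y → w) holds, but z fails at k=3 → not this j.
No j in the window works → until fails.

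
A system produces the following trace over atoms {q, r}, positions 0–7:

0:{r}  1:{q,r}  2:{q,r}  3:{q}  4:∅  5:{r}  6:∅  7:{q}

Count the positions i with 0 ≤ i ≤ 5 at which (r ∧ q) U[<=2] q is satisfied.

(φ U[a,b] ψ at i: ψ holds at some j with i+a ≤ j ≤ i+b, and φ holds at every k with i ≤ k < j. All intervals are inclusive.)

Evaluate at each i in [0,5]:
  i=0: ✗ (lhs fails at k=0 before rhs at j=1)
  i=1: ✓ (rhs at j=1)
  i=2: ✓ (rhs at j=2)
  i=3: ✓ (rhs at j=3)
  i=4: ✗ (no rhs in [4,6])
  i=5: ✗ (lhs fails at k=5 before rhs at j=7)
Positions where it holds: {1, 2, 3} → 3.

3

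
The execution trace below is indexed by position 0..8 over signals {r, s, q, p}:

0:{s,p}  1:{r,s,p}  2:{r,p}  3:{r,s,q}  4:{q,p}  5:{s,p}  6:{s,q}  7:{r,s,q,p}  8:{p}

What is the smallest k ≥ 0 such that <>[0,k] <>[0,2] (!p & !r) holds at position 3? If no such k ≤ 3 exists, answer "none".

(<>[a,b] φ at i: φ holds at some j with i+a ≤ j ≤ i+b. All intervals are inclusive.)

1

Scan j = 3,4,… for <>[0,2] (!p & !r):
  j=3: fails
  j=4: holds
First hit at j=4, so smallest k = 4-3 = 1.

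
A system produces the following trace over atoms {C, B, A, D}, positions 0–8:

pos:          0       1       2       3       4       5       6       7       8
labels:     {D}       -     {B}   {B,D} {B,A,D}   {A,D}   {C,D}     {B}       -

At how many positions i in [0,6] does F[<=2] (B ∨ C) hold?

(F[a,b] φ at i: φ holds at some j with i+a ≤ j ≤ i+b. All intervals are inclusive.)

7

Evaluate at each i in [0,6]:
  i=0: ✓ (witness j=2)
  i=1: ✓ (witness j=2)
  i=2: ✓ (witness j=2)
  i=3: ✓ (witness j=3)
  i=4: ✓ (witness j=4)
  i=5: ✓ (witness j=6)
  i=6: ✓ (witness j=6)
Positions where it holds: {0, 1, 2, 3, 4, 5, 6} → 7.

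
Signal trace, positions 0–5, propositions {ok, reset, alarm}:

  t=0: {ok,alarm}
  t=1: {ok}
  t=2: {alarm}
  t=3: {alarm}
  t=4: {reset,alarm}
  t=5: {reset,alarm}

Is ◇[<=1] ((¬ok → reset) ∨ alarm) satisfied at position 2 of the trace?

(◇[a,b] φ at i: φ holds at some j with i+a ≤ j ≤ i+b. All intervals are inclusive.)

Yes

Check ((¬ok → reset) ∨ alarm) at each j in [2,3]:
  j=2: true
  j=3: true
Found at j=2 → formula holds.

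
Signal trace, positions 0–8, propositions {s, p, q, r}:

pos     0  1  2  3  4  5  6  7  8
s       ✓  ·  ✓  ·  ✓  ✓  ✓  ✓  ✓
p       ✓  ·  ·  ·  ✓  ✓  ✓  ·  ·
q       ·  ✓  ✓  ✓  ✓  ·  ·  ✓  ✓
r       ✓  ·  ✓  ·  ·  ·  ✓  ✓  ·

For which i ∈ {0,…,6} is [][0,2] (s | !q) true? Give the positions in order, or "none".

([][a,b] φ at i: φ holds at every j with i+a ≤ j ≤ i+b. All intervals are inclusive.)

Evaluate at each i in [0,6]:
  i=0: ✗ (fails at j=1)
  i=1: ✗ (fails at j=1)
  i=2: ✗ (fails at j=3)
  i=3: ✗ (fails at j=3)
  i=4: ✓ (all of [4,6])
  i=5: ✓ (all of [5,7])
  i=6: ✓ (all of [6,8])

4, 5, 6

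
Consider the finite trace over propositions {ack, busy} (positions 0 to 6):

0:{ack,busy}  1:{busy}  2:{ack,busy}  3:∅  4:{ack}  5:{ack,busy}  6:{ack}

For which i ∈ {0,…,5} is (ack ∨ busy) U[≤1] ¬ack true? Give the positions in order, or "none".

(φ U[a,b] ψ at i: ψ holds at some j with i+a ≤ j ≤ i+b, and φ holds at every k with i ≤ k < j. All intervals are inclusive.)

0, 1, 2, 3

Evaluate at each i in [0,5]:
  i=0: ✓ (rhs at j=1; lhs holds on [0,0])
  i=1: ✓ (rhs at j=1)
  i=2: ✓ (rhs at j=3; lhs holds on [2,2])
  i=3: ✓ (rhs at j=3)
  i=4: ✗ (no rhs in [4,5])
  i=5: ✗ (no rhs in [5,6])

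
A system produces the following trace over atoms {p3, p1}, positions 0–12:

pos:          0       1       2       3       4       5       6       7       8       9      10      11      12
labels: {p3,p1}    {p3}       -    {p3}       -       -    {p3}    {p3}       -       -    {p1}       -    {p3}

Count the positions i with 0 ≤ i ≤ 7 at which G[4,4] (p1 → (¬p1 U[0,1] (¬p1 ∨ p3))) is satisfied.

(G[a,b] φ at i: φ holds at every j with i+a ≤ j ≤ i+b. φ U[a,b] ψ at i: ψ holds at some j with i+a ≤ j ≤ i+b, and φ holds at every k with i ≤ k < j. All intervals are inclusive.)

Evaluate at each i in [0,7]:
  i=0: ✓ (all of [4,4])
  i=1: ✓ (all of [5,5])
  i=2: ✓ (all of [6,6])
  i=3: ✓ (all of [7,7])
  i=4: ✓ (all of [8,8])
  i=5: ✓ (all of [9,9])
  i=6: ✗ (fails at j=10)
  i=7: ✓ (all of [11,11])
Positions where it holds: {0, 1, 2, 3, 4, 5, 7} → 7.

7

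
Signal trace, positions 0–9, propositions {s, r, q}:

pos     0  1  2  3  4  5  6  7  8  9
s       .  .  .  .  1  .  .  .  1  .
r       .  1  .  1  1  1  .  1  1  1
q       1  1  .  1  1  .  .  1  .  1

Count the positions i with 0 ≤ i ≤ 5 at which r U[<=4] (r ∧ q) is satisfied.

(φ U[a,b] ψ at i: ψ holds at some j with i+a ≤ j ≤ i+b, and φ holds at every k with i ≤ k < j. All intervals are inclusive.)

3

Evaluate at each i in [0,5]:
  i=0: ✗ (lhs fails at k=0 before rhs at j=1)
  i=1: ✓ (rhs at j=1)
  i=2: ✗ (lhs fails at k=2 before rhs at j=3)
  i=3: ✓ (rhs at j=3)
  i=4: ✓ (rhs at j=4)
  i=5: ✗ (lhs fails at k=6 before rhs at j=7)
Positions where it holds: {1, 3, 4} → 3.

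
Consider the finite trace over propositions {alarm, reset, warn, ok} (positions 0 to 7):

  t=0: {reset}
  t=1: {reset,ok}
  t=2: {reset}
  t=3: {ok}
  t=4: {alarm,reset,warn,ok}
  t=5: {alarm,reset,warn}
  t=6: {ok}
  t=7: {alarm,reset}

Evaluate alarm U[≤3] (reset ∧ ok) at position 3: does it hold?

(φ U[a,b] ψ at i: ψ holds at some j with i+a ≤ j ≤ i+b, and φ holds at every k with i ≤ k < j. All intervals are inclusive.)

No

Need some j in [3,6] with (reset ∧ ok), and alarm at every k in [3,j-1].
  j=3: (reset ∧ ok) false.
  j=4: (reset ∧ ok) holds, but alarm fails at k=3 → not this j.
  j=5: (reset ∧ ok) false.
  j=6: (reset ∧ ok) false.
No j in the window works → until fails.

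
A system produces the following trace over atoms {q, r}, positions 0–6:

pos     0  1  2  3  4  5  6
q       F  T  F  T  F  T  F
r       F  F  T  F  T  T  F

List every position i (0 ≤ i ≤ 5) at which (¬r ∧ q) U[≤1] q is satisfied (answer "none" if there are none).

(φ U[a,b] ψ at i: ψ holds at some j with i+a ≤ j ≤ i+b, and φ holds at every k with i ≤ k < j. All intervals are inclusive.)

Evaluate at each i in [0,5]:
  i=0: ✗ (lhs fails at k=0 before rhs at j=1)
  i=1: ✓ (rhs at j=1)
  i=2: ✗ (lhs fails at k=2 before rhs at j=3)
  i=3: ✓ (rhs at j=3)
  i=4: ✗ (lhs fails at k=4 before rhs at j=5)
  i=5: ✓ (rhs at j=5)

1, 3, 5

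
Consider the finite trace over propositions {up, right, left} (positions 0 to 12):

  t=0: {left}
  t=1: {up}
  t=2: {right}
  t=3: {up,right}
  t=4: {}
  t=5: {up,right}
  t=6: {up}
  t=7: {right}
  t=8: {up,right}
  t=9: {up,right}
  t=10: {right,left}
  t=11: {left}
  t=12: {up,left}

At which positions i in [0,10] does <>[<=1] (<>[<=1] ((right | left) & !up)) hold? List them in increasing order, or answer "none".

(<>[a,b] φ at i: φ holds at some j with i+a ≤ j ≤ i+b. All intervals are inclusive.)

Evaluate at each i in [0,10]:
  i=0: ✓ (witness j=0)
  i=1: ✓ (witness j=1)
  i=2: ✓ (witness j=2)
  i=3: ✗ (none in [3,4])
  i=4: ✗ (none in [4,5])
  i=5: ✓ (witness j=6)
  i=6: ✓ (witness j=6)
  i=7: ✓ (witness j=7)
  i=8: ✓ (witness j=9)
  i=9: ✓ (witness j=9)
  i=10: ✓ (witness j=10)

0, 1, 2, 5, 6, 7, 8, 9, 10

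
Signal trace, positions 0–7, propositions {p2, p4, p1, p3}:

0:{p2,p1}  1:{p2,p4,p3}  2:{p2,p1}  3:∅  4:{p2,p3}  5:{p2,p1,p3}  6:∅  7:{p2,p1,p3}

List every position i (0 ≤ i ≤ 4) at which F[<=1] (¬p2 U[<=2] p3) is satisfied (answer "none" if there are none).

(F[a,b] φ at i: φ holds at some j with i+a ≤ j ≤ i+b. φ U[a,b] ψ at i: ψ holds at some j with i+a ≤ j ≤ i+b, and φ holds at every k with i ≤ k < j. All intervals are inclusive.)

0, 1, 2, 3, 4

Evaluate at each i in [0,4]:
  i=0: ✓ (witness j=1)
  i=1: ✓ (witness j=1)
  i=2: ✓ (witness j=3)
  i=3: ✓ (witness j=3)
  i=4: ✓ (witness j=4)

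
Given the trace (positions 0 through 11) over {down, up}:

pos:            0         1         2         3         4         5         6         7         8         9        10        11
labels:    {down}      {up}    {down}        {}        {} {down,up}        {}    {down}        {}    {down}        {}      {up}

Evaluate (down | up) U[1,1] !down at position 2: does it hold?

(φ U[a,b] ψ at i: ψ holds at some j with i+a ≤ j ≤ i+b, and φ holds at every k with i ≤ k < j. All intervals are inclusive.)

Need some j in [3,3] with !down, and (down | up) at every k in [2,j-1].
  j=3: !down holds; (down | up) holds at every k in [2,2] → satisfied.

True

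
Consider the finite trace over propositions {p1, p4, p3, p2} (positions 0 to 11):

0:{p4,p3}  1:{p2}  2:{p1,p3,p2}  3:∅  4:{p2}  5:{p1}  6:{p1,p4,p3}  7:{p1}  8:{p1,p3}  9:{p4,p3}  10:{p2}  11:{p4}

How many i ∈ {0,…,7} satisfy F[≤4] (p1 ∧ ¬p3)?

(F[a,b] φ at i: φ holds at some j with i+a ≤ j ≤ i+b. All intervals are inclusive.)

7

Evaluate at each i in [0,7]:
  i=0: ✗ (none in [0,4])
  i=1: ✓ (witness j=5)
  i=2: ✓ (witness j=5)
  i=3: ✓ (witness j=5)
  i=4: ✓ (witness j=5)
  i=5: ✓ (witness j=5)
  i=6: ✓ (witness j=7)
  i=7: ✓ (witness j=7)
Positions where it holds: {1, 2, 3, 4, 5, 6, 7} → 7.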